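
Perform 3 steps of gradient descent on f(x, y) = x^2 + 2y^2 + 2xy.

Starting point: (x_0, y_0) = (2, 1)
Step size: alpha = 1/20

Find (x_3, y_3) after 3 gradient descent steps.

f(x,y) = x^2 + 2y^2 + 2xy
grad_x = 2x + 2y, grad_y = 4y + 2x
Step 1: grad = (6, 8), (17/10, 3/5)
Step 2: grad = (23/5, 29/5), (147/100, 31/100)
Step 3: grad = (89/25, 209/50), (323/250, 101/1000)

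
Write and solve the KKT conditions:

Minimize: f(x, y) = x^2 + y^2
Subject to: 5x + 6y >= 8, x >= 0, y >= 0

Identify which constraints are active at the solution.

KKT conditions for min x^2 + y^2 s.t. 5x + 6y >= 8, x >= 0, y >= 0:
Stationarity: 2x = mu*5 + mu_x, 2y = mu*6 + mu_y, with mu, mu_x, mu_y >= 0
Complementary slackness: mu*(5x + 6y - 8) = 0, mu_x*x = 0, mu_y*y = 0
(0, 0) is infeasible (5*0 + 6*0 < 8), so if mu = 0 stationarity would force x = mu_x/2 >= 0, y = mu_y/2 >= 0 with mu_x*x = mu_y*y = 0, i.e. x = y = 0: contradiction. Hence mu > 0 and 5x + 6y = 8 is active.
Try x > 0, y > 0 (so mu_x = mu_y = 0): x = 5*mu/2, y = 6*mu/2
Substitute: 5*(5*mu/2) + 6*(6*mu/2) = 8
  mu*61/2 = 8 => mu = 16/61
x* = 40/61 > 0, y* = 48/61 > 0, consistent with mu_x = mu_y = 0.
f is convex and the constraints are linear, so this KKT point is the global minimum.
f* = 64/61
Active constraints: 5x + 6y >= 8 (holds with equality, mu = 16/61 > 0); x >= 0 and y >= 0 are inactive (mu_x = mu_y = 0).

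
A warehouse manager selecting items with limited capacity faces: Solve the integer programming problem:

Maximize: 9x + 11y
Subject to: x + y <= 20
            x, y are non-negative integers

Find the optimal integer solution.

Objective: 9x + 11y, constraint: x + y <= 20
Coefficient of y is 11 > coefficient of x is 9, so allocate the entire budget to y.
Optimal: x = 0, y = 20, value = 220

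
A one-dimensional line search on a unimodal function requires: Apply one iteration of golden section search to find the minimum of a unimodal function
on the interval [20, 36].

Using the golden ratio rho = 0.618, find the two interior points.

Golden section search on [20, 36].
Golden ratio rho = 0.618 (approx).
Interior points:
  x_1 = 20 + (1-0.618)*16 = 26.1120
  x_2 = 20 + 0.618*16 = 29.8880
Compare f(x_1) and f(x_2) to determine which subinterval to keep.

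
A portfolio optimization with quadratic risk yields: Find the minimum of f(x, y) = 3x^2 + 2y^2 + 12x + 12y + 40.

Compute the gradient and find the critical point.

f(x,y) = 3x^2 + 2y^2 + 12x + 12y + 40
df/dx = 6x + (12) = 0  =>  x = -2
df/dy = 4y + (12) = 0  =>  y = -3
f(-2, -3) = 3*(-2)^2 + 2*(-3)^2 + 12*(-2) + 12*(-3) + 40 = 10
Hessian is diagonal with entries 6, 4 > 0, so this is a minimum.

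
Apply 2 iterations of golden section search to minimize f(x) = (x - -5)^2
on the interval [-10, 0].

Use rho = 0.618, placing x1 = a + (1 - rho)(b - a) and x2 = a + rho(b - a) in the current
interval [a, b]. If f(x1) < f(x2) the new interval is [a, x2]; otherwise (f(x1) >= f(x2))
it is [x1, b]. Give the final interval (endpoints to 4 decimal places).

Golden section search for min of f(x) = (x - -5)^2 on [-10, 0].
Each step: x1 = a + (1 - rho)(b - a), x2 = a + rho(b - a); if f(x1) < f(x2) keep [a, x2], otherwise keep [x1, b].
Step 1: [-10.0000, 0.0000], x1=-6.1800 (f=1.3924), x2=-3.8200 (f=1.3924); f(x1) = f(x2) (tie, not '<') => keep [-6.1800, 0.0000]
Step 2: [-6.1800, 0.0000], x1=-3.8192 (f=1.3942), x2=-2.3608 (f=6.9656); f(x1) < f(x2) => keep [-6.1800, -2.3608]
Final interval: [-6.1800, -2.3608]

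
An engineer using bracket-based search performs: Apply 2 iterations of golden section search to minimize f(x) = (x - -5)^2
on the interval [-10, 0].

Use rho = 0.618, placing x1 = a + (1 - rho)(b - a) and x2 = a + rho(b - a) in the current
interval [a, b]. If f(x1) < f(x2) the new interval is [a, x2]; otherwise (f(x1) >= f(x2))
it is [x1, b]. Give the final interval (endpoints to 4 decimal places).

Golden section search for min of f(x) = (x - -5)^2 on [-10, 0].
Each step: x1 = a + (1 - rho)(b - a), x2 = a + rho(b - a); if f(x1) < f(x2) keep [a, x2], otherwise keep [x1, b].
Step 1: [-10.0000, 0.0000], x1=-6.1800 (f=1.3924), x2=-3.8200 (f=1.3924); f(x1) = f(x2) (tie, not '<') => keep [-6.1800, 0.0000]
Step 2: [-6.1800, 0.0000], x1=-3.8192 (f=1.3942), x2=-2.3608 (f=6.9656); f(x1) < f(x2) => keep [-6.1800, -2.3608]
Final interval: [-6.1800, -2.3608]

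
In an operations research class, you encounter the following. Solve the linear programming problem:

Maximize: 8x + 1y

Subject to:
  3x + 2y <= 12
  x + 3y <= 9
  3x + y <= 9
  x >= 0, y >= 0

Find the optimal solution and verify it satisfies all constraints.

Feasible vertices: (0, 0), (0, 3), (9/4, 9/4), (3, 0)
Objective 8x + 1y at each vertex:
  (0, 0): 0
  (0, 3): 3
  (9/4, 9/4): 81/4
  (3, 0): 24
Maximum is 24 at (3, 0).
Verify constraints at (x, y) = (3, 0):
  3*3 + 2*0 = 9 <= 12
  1*3 + 3*0 = 3 <= 9
  3*3 + 1*0 = 9 <= 9 (active)
  x = 3 >= 0, y = 0 >= 0. All constraints satisfied.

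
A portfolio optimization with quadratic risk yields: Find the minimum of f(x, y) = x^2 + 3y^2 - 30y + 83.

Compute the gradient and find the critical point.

f(x,y) = x^2 + 3y^2 - 30y + 83
df/dx = 2x + (0) = 0  =>  x = 0
df/dy = 6y + (-30) = 0  =>  y = 5
f(0, 5) = 1*(0)^2 + 3*(5)^2 + -30*(5) + 83 = 8
Hessian is diagonal with entries 2, 6 > 0, so this is a minimum.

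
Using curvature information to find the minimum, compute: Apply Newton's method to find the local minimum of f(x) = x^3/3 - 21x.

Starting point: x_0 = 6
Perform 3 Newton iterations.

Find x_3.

f(x) = x^3/3 - 21x
f'(x) = x^2 - 21, f''(x) = 2x
Newton update: x_{n+1} = x_n - (x_n^2 - 21)/(2*x_n)
Step 1: x_0 = 6, f'=15, f''=12, x_1 = 19/4
Step 2: x_1 = 19/4, f'=25/16, f''=19/2, x_2 = 697/152
Step 3: x_2 = 697/152, f'=625/23104, f''=697/76, x_3 = 970993/211888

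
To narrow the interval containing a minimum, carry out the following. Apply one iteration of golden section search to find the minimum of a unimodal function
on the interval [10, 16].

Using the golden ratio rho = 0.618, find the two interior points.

Golden section search on [10, 16].
Golden ratio rho = 0.618 (approx).
Interior points:
  x_1 = 10 + (1-0.618)*6 = 12.2920
  x_2 = 10 + 0.618*6 = 13.7080
Compare f(x_1) and f(x_2) to determine which subinterval to keep.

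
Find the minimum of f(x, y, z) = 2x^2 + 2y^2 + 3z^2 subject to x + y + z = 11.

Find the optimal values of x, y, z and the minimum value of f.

Using Lagrange multipliers on f = 2x^2 + 2y^2 + 3z^2 with constraint x + y + z = 11:
Conditions: 2*2*x = lambda, 2*2*y = lambda, 2*3*z = lambda
So x = lambda/4, y = lambda/4, z = lambda/6
Substituting into constraint: lambda * (2/3) = 11
lambda = 33/2
x = 33/8, y = 33/8, z = 11/4
Minimum value = 363/4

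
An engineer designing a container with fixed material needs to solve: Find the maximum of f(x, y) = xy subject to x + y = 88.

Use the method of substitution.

Substitute y = 88 - x into f(x,y) = xy:
g(x) = x(88 - x) = 88x - x^2
g'(x) = 88 - 2x = 0  =>  x = 44
y = 88 - 44 = 44
Maximum value = 44 * 44 = 1936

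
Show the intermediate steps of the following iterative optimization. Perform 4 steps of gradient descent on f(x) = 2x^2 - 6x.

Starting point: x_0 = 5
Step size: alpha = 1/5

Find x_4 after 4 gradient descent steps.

f(x) = 2x^2 - 6x, f'(x) = 4x + (-6)
Step 1: f'(5) = 14, x_1 = 5 - 1/5 * 14 = 11/5
Step 2: f'(11/5) = 14/5, x_2 = 11/5 - 1/5 * 14/5 = 41/25
Step 3: f'(41/25) = 14/25, x_3 = 41/25 - 1/5 * 14/25 = 191/125
Step 4: f'(191/125) = 14/125, x_4 = 191/125 - 1/5 * 14/125 = 941/625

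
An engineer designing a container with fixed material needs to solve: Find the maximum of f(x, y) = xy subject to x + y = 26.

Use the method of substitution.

Substitute y = 26 - x into f(x,y) = xy:
g(x) = x(26 - x) = 26x - x^2
g'(x) = 26 - 2x = 0  =>  x = 13
y = 26 - 13 = 13
Maximum value = 13 * 13 = 169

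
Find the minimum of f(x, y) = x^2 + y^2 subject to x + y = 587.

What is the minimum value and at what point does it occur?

Substitute y = 587 - x into f(x,y) = x^2 + y^2:
g(x) = x^2 + (587 - x)^2 = 2x^2 - 1174x + 344569
g'(x) = 4x - 1174 = 0  =>  x = 587/2
y = 587 - 587/2 = 587/2
Minimum value = (587/2)^2 + (587/2)^2 = 344569/2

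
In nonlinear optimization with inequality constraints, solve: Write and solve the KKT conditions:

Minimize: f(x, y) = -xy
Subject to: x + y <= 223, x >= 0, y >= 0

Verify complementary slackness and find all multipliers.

Problem: min -xy s.t. x + y <= 223 (multiplier lambda), x >= 0 (mu_x), y >= 0 (mu_y)
KKT stationarity: -y + lambda - mu_x = 0, -x + lambda - mu_y = 0, with lambda, mu_x, mu_y >= 0
Complementary slackness: lambda*(x + y - 223) = 0, mu_x*x = 0, mu_y*y = 0
If lambda = 0: y = -mu_x <= 0 and x = -mu_y <= 0 force x = y = 0 with f = 0; but x = y = 223/2 is feasible with f = -49729/4 < 0, so this is not the minimum. Hence lambda > 0 and x + y = 223.
Try x > 0, y > 0 (so mu_x = mu_y = 0): y = lambda, x = lambda => x = y = lambda
x + y = 223 => 2*lambda = 223 => lambda = 223/2
x* = y* = 223/2 > 0, consistent with mu_x = mu_y = 0.
(Any feasible point with x = 0 or y = 0 has f = 0 > -49729/4, so the minimum is not on those boundaries.)
min(-xy) = -49729/4 (i.e. max xy = 49729/4)
Multipliers: lambda = 223/2, mu_x = 0, mu_y = 0
Complementary slackness: lambda*(x + y - 223) = 223/2*(223/2 + 223/2 - 223) = 0, mu_x*x = 0*223/2 = 0, mu_y*y = 0*223/2 = 0. Satisfied.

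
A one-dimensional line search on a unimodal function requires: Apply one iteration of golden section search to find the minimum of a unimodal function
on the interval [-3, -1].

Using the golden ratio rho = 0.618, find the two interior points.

Golden section search on [-3, -1].
Golden ratio rho = 0.618 (approx).
Interior points:
  x_1 = -3 + (1-0.618)*2 = -2.2360
  x_2 = -3 + 0.618*2 = -1.7640
Compare f(x_1) and f(x_2) to determine which subinterval to keep.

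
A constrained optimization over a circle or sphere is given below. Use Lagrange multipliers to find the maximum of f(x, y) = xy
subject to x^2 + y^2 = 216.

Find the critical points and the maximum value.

Lagrange conditions: y = 2*lambda*x and x = 2*lambda*y
If x = 0 then y = 0, violating the constraint, so x, y != 0.
Dividing: y/x = x/y => x^2 = y^2 => y = x or y = -x
Constraint: 2x^2 = 216 => x^2 = 108 => x = +/-sqrt(108)
Critical points: (sqrt(108), sqrt(108)), (-sqrt(108), -sqrt(108)), (sqrt(108), -sqrt(108)), (-sqrt(108), sqrt(108))
  y = x:  xy = x^2 = 108  at (sqrt(108), sqrt(108)) and (-sqrt(108), -sqrt(108))
  y = -x: xy = -x^2 = -108 at (sqrt(108), -sqrt(108)) and (-sqrt(108), sqrt(108))
Maximum xy = 108 at (sqrt(108), sqrt(108)) and (-sqrt(108), -sqrt(108))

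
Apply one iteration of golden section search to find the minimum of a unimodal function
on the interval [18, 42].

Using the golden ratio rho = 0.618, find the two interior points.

Golden section search on [18, 42].
Golden ratio rho = 0.618 (approx).
Interior points:
  x_1 = 18 + (1-0.618)*24 = 27.1680
  x_2 = 18 + 0.618*24 = 32.8320
Compare f(x_1) and f(x_2) to determine which subinterval to keep.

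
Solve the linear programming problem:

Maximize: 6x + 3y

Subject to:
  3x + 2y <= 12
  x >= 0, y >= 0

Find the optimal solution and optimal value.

The feasible region has vertices at [(0, 0), (4, 0), (0, 6)].
Checking objective 6x + 3y at each vertex:
  (0, 0): 6*0 + 3*0 = 0
  (4, 0): 6*4 + 3*0 = 24
  (0, 6): 6*0 + 3*6 = 18
Maximum is 24 at (4, 0).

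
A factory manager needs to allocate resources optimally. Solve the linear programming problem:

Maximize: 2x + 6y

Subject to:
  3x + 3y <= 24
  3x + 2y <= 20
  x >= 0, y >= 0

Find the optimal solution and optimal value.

Feasible vertices: (0, 0), (0, 8), (4, 4), (20/3, 0)
Objective 2x + 6y at each:
  (0, 0): 0
  (0, 8): 48
  (4, 4): 32
  (20/3, 0): 40/3
Maximum is 48 at (0, 8).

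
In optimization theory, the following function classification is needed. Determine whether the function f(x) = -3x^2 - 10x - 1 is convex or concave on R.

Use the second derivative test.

f(x) = -3x^2 - 10x - 1
f'(x) = -6x - 10
f''(x) = -6
Since f''(x) = -6 < 0 for all x, f is concave on R.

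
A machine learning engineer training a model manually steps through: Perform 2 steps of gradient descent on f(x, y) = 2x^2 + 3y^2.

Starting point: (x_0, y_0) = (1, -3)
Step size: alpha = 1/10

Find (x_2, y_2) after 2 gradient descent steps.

f(x,y) = 2x^2 + 3y^2
grad_x = 4x + 0y, grad_y = 6y + 0x
Step 1: grad = (4, -18), (3/5, -6/5)
Step 2: grad = (12/5, -36/5), (9/25, -12/25)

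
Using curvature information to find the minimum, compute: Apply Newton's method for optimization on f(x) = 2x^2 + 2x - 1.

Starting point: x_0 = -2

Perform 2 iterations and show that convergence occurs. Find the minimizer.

f(x) = 2x^2 + 2x - 1, f'(x) = 4x + (2), f''(x) = 4
Step 1: f'(-2) = -6, x_1 = -2 - -6/4 = -1/2
Step 2: f'(-1/2) = 0, x_2 = -1/2 (converged)
Newton's method converges in 1 step for quadratics.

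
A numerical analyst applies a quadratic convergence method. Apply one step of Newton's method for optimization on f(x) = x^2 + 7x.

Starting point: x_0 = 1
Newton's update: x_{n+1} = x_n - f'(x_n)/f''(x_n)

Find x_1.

f(x) = x^2 + 7x
f'(x) = 2x + (7), f''(x) = 2
Newton step: x_1 = x_0 - f'(x_0)/f''(x_0)
f'(1) = 9
x_1 = 1 - 9/2 = -7/2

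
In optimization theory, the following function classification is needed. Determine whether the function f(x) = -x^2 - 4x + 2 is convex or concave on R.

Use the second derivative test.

f(x) = -x^2 - 4x + 2
f'(x) = -2x - 4
f''(x) = -2
Since f''(x) = -2 < 0 for all x, f is concave on R.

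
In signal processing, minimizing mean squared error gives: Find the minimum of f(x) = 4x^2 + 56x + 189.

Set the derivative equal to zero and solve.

f(x) = 4x^2 + 56x + 189
f'(x) = 8x + (56) = 0
x = -56/8 = -7
f(-7) = -7
Since f''(x) = 8 > 0, this is a minimum.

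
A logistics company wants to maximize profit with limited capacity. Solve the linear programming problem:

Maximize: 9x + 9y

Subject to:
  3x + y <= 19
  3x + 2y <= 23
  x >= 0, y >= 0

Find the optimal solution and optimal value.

Feasible vertices: (0, 0), (0, 23/2), (5, 4), (19/3, 0)
Objective 9x + 9y at each:
  (0, 0): 0
  (0, 23/2): 207/2
  (5, 4): 81
  (19/3, 0): 57
Maximum is 207/2 at (0, 23/2).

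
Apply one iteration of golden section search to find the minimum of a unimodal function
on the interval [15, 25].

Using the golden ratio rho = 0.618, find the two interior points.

Golden section search on [15, 25].
Golden ratio rho = 0.618 (approx).
Interior points:
  x_1 = 15 + (1-0.618)*10 = 18.8200
  x_2 = 15 + 0.618*10 = 21.1800
Compare f(x_1) and f(x_2) to determine which subinterval to keep.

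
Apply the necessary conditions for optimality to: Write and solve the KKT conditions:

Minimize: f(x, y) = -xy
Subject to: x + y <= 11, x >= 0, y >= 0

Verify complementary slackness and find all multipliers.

Problem: min -xy s.t. x + y <= 11 (multiplier lambda), x >= 0 (mu_x), y >= 0 (mu_y)
KKT stationarity: -y + lambda - mu_x = 0, -x + lambda - mu_y = 0, with lambda, mu_x, mu_y >= 0
Complementary slackness: lambda*(x + y - 11) = 0, mu_x*x = 0, mu_y*y = 0
If lambda = 0: y = -mu_x <= 0 and x = -mu_y <= 0 force x = y = 0 with f = 0; but x = y = 11/2 is feasible with f = -121/4 < 0, so this is not the minimum. Hence lambda > 0 and x + y = 11.
Try x > 0, y > 0 (so mu_x = mu_y = 0): y = lambda, x = lambda => x = y = lambda
x + y = 11 => 2*lambda = 11 => lambda = 11/2
x* = y* = 11/2 > 0, consistent with mu_x = mu_y = 0.
(Any feasible point with x = 0 or y = 0 has f = 0 > -121/4, so the minimum is not on those boundaries.)
min(-xy) = -121/4 (i.e. max xy = 121/4)
Multipliers: lambda = 11/2, mu_x = 0, mu_y = 0
Complementary slackness: lambda*(x + y - 11) = 11/2*(11/2 + 11/2 - 11) = 0, mu_x*x = 0*11/2 = 0, mu_y*y = 0*11/2 = 0. Satisfied.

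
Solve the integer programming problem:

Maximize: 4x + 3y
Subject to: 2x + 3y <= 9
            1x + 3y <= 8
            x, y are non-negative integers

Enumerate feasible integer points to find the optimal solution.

Constraint 1: 2x + 3y <= 9
Constraint 2: 1x + 3y <= 8
Feasible x range (need y >= 0): 0 <= x <= min(9/2, 8/1) => x in {0, ..., 4}.
Enumerate feasible integer points row by row (the coefficient of y is 3 > 0, so for each x the largest feasible y gives the best value):
  x = 0: y <= min((9 - 2*0)/3, (8 - 1*0)/3) => y in {0, ..., 2}; best 4*0 + 3*2 = 6
  x = 1: y <= min((9 - 2*1)/3, (8 - 1*1)/3) => y in {0, ..., 2}; best 4*1 + 3*2 = 10
  x = 2: y <= min((9 - 2*2)/3, (8 - 1*2)/3) => y in {0, ..., 1}; best 4*2 + 3*1 = 11
  x = 3: y <= min((9 - 2*3)/3, (8 - 1*3)/3) => y in {0, ..., 1}; best 4*3 + 3*1 = 15
  x = 4: y <= min((9 - 2*4)/3, (8 - 1*4)/3) => y in {0}; best 4*4 + 3*0 = 16
The maximum 4x + 3y = 16 is achieved at x = 4, y = 0.
Check: 2*4 + 3*0 = 8 <= 9 and 1*4 + 3*0 = 4 <= 8.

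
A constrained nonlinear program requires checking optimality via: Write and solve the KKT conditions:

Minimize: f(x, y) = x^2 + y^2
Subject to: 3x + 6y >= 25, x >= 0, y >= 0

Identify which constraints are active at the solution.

KKT conditions for min x^2 + y^2 s.t. 3x + 6y >= 25, x >= 0, y >= 0:
Stationarity: 2x = mu*3 + mu_x, 2y = mu*6 + mu_y, with mu, mu_x, mu_y >= 0
Complementary slackness: mu*(3x + 6y - 25) = 0, mu_x*x = 0, mu_y*y = 0
(0, 0) is infeasible (3*0 + 6*0 < 25), so if mu = 0 stationarity would force x = mu_x/2 >= 0, y = mu_y/2 >= 0 with mu_x*x = mu_y*y = 0, i.e. x = y = 0: contradiction. Hence mu > 0 and 3x + 6y = 25 is active.
Try x > 0, y > 0 (so mu_x = mu_y = 0): x = 3*mu/2, y = 6*mu/2
Substitute: 3*(3*mu/2) + 6*(6*mu/2) = 25
  mu*45/2 = 25 => mu = 10/9
x* = 5/3 > 0, y* = 10/3 > 0, consistent with mu_x = mu_y = 0.
f is convex and the constraints are linear, so this KKT point is the global minimum.
f* = 125/9
Active constraints: 3x + 6y >= 25 (holds with equality, mu = 10/9 > 0); x >= 0 and y >= 0 are inactive (mu_x = mu_y = 0).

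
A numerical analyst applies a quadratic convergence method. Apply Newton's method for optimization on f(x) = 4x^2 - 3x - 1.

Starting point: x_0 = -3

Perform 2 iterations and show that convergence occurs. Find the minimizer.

f(x) = 4x^2 - 3x - 1, f'(x) = 8x + (-3), f''(x) = 8
Step 1: f'(-3) = -27, x_1 = -3 - -27/8 = 3/8
Step 2: f'(3/8) = 0, x_2 = 3/8 (converged)
Newton's method converges in 1 step for quadratics.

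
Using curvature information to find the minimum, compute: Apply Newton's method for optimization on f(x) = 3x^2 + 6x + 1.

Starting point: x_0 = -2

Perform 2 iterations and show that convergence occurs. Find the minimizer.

f(x) = 3x^2 + 6x + 1, f'(x) = 6x + (6), f''(x) = 6
Step 1: f'(-2) = -6, x_1 = -2 - -6/6 = -1
Step 2: f'(-1) = 0, x_2 = -1 (converged)
Newton's method converges in 1 step for quadratics.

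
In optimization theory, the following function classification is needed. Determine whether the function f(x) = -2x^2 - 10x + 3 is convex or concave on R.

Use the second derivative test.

f(x) = -2x^2 - 10x + 3
f'(x) = -4x - 10
f''(x) = -4
Since f''(x) = -4 < 0 for all x, f is concave on R.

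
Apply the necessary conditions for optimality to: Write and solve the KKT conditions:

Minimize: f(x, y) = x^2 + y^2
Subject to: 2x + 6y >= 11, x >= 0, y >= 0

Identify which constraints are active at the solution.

KKT conditions for min x^2 + y^2 s.t. 2x + 6y >= 11, x >= 0, y >= 0:
Stationarity: 2x = mu*2 + mu_x, 2y = mu*6 + mu_y, with mu, mu_x, mu_y >= 0
Complementary slackness: mu*(2x + 6y - 11) = 0, mu_x*x = 0, mu_y*y = 0
(0, 0) is infeasible (2*0 + 6*0 < 11), so if mu = 0 stationarity would force x = mu_x/2 >= 0, y = mu_y/2 >= 0 with mu_x*x = mu_y*y = 0, i.e. x = y = 0: contradiction. Hence mu > 0 and 2x + 6y = 11 is active.
Try x > 0, y > 0 (so mu_x = mu_y = 0): x = 2*mu/2, y = 6*mu/2
Substitute: 2*(2*mu/2) + 6*(6*mu/2) = 11
  mu*40/2 = 11 => mu = 11/20
x* = 11/20 > 0, y* = 33/20 > 0, consistent with mu_x = mu_y = 0.
f is convex and the constraints are linear, so this KKT point is the global minimum.
f* = 121/40
Active constraints: 2x + 6y >= 11 (holds with equality, mu = 11/20 > 0); x >= 0 and y >= 0 are inactive (mu_x = mu_y = 0).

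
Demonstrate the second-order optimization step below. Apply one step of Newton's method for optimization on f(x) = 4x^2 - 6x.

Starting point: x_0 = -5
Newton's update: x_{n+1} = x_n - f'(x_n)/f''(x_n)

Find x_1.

f(x) = 4x^2 - 6x
f'(x) = 8x + (-6), f''(x) = 8
Newton step: x_1 = x_0 - f'(x_0)/f''(x_0)
f'(-5) = -46
x_1 = -5 - -46/8 = 3/4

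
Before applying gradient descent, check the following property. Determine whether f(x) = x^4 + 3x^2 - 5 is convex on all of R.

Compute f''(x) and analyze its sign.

f(x) = x^4 + 3x^2 - 5
f'(x) = 4x^3 + 6x
f''(x) = 12x^2 + 6
f''(x) = 12x^2 + 6 >= 6 > 0 for all x
Therefore, f is convex on R.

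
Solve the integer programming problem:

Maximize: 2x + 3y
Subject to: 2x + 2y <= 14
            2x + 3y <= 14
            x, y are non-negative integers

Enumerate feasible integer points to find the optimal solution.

Constraint 1: 2x + 2y <= 14
Constraint 2: 2x + 3y <= 14
Feasible x range (need y >= 0): 0 <= x <= min(14/2, 14/2) => x in {0, ..., 7}.
Enumerate feasible integer points row by row (the coefficient of y is 3 > 0, so for each x the largest feasible y gives the best value):
  x = 0: y <= min((14 - 2*0)/2, (14 - 2*0)/3) => y in {0, ..., 4}; best 2*0 + 3*4 = 12
  x = 1: y <= min((14 - 2*1)/2, (14 - 2*1)/3) => y in {0, ..., 4}; best 2*1 + 3*4 = 14
  x = 2: y <= min((14 - 2*2)/2, (14 - 2*2)/3) => y in {0, ..., 3}; best 2*2 + 3*3 = 13
  x = 3: y <= min((14 - 2*3)/2, (14 - 2*3)/3) => y in {0, ..., 2}; best 2*3 + 3*2 = 12
  x = 4: y <= min((14 - 2*4)/2, (14 - 2*4)/3) => y in {0, ..., 2}; best 2*4 + 3*2 = 14
  x = 5: y <= min((14 - 2*5)/2, (14 - 2*5)/3) => y in {0, ..., 1}; best 2*5 + 3*1 = 13
  x = 6: y <= min((14 - 2*6)/2, (14 - 2*6)/3) => y in {0}; best 2*6 + 3*0 = 12
  x = 7: y <= min((14 - 2*7)/2, (14 - 2*7)/3) => y in {0}; best 2*7 + 3*0 = 14
The maximum 2x + 3y = 14 is achieved at x = 1, y = 4.
(The same value 14 is also attained at (4, 2), (7, 0).)
Check: 2*1 + 2*4 = 10 <= 14 and 2*1 + 3*4 = 14 <= 14.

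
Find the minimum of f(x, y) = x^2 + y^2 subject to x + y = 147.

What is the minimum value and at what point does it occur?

Substitute y = 147 - x into f(x,y) = x^2 + y^2:
g(x) = x^2 + (147 - x)^2 = 2x^2 - 294x + 21609
g'(x) = 4x - 294 = 0  =>  x = 147/2
y = 147 - 147/2 = 147/2
Minimum value = (147/2)^2 + (147/2)^2 = 21609/2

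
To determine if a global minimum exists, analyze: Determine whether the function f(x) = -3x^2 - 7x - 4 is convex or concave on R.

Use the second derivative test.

f(x) = -3x^2 - 7x - 4
f'(x) = -6x - 7
f''(x) = -6
Since f''(x) = -6 < 0 for all x, f is concave on R.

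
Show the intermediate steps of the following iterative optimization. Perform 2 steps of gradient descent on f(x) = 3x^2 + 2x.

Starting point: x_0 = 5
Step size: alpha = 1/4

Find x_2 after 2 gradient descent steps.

f(x) = 3x^2 + 2x, f'(x) = 6x + (2)
Step 1: f'(5) = 32, x_1 = 5 - 1/4 * 32 = -3
Step 2: f'(-3) = -16, x_2 = -3 - 1/4 * -16 = 1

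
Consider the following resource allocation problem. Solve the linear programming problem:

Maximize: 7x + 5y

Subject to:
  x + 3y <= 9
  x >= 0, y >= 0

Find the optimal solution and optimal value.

The feasible region has vertices at [(0, 0), (9, 0), (0, 3)].
Checking objective 7x + 5y at each vertex:
  (0, 0): 7*0 + 5*0 = 0
  (9, 0): 7*9 + 5*0 = 63
  (0, 3): 7*0 + 5*3 = 15
Maximum is 63 at (9, 0).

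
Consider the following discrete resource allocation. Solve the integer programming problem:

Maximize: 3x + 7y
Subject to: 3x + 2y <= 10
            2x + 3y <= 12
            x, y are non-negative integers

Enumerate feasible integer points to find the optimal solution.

Constraint 1: 3x + 2y <= 10
Constraint 2: 2x + 3y <= 12
Feasible x range (need y >= 0): 0 <= x <= min(10/3, 12/2) => x in {0, ..., 3}.
Enumerate feasible integer points row by row (the coefficient of y is 7 > 0, so for each x the largest feasible y gives the best value):
  x = 0: y <= min((10 - 3*0)/2, (12 - 2*0)/3) => y in {0, ..., 4}; best 3*0 + 7*4 = 28
  x = 1: y <= min((10 - 3*1)/2, (12 - 2*1)/3) => y in {0, ..., 3}; best 3*1 + 7*3 = 24
  x = 2: y <= min((10 - 3*2)/2, (12 - 2*2)/3) => y in {0, ..., 2}; best 3*2 + 7*2 = 20
  x = 3: y <= min((10 - 3*3)/2, (12 - 2*3)/3) => y in {0}; best 3*3 + 7*0 = 9
The maximum 3x + 7y = 28 is achieved at x = 0, y = 4.
Check: 3*0 + 2*4 = 8 <= 10 and 2*0 + 3*4 = 12 <= 12.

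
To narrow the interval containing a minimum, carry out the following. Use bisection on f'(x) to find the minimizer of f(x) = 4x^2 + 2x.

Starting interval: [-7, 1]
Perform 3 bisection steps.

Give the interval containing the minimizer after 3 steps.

Finding critical point of f(x) = 4x^2 + 2x using bisection on f'(x) = 8x + 2.
f'(x) = 0 when x = -1/4.
Starting interval: [-7, 1]
Step 1: mid = -3, f'(mid) = -22, new interval = [-3, 1]
Step 2: mid = -1, f'(mid) = -6, new interval = [-1, 1]
Step 3: mid = 0, f'(mid) = 2, new interval = [-1, 0]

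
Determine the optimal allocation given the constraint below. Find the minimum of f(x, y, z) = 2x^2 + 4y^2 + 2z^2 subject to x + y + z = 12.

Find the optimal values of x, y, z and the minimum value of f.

Using Lagrange multipliers on f = 2x^2 + 4y^2 + 2z^2 with constraint x + y + z = 12:
Conditions: 2*2*x = lambda, 2*4*y = lambda, 2*2*z = lambda
So x = lambda/4, y = lambda/8, z = lambda/4
Substituting into constraint: lambda * (5/8) = 12
lambda = 96/5
x = 24/5, y = 12/5, z = 24/5
Minimum value = 576/5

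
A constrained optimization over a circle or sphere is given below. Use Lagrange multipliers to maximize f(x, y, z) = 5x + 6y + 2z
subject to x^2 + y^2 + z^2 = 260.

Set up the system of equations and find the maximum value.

Lagrange conditions: 5 = 2*lambda*x, 6 = 2*lambda*y, 2 = 2*lambda*z
So x:5 = y:6 = z:2, i.e. x = 5t, y = 6t, z = 2t
Constraint: t^2*(5^2 + 6^2 + 2^2) = 260
  t^2 * 65 = 260  =>  t = sqrt(4)
Maximum = 5*5t + 6*6t + 2*2t = 65*sqrt(4) = 130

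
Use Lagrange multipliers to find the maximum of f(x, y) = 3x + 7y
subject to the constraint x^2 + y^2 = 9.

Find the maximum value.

Set up Lagrange conditions: grad f = lambda * grad g
  3 = 2*lambda*x
  7 = 2*lambda*y
From these: x/y = 3/7, so x = 3t, y = 7t for some t.
Substitute into constraint: (3t)^2 + (7t)^2 = 9
  t^2 * 58 = 9
  t = sqrt(9/58)
Maximum = 3*x + 7*y = (3^2 + 7^2)*t = 58 * sqrt(9/58) = sqrt(522)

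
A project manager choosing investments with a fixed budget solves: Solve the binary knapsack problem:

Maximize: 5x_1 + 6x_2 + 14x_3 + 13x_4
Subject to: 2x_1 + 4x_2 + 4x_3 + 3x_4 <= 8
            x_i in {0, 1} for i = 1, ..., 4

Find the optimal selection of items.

Items: item 1 (v=5, w=2), item 2 (v=6, w=4), item 3 (v=14, w=4), item 4 (v=13, w=3)
Capacity: 8
Checking all 16 subsets (w = total weight, v = total value):
  {}: w = 0, v = 0
  {1}: w = 2, v = 5
  {2}: w = 4, v = 6
  {3}: w = 4, v = 14
  {4}: w = 3, v = 13
  {1, 2}: w = 6, v = 11
  {1, 3}: w = 6, v = 19
  {1, 4}: w = 5, v = 18
  {2, 3}: w = 8, v = 20
  {2, 4}: w = 7, v = 19
  {3, 4}: w = 7, v = 27
  {1, 2, 3}: w = 10 > 8, infeasible
  {1, 2, 4}: w = 9 > 8, infeasible
  {1, 3, 4}: w = 9 > 8, infeasible
  {2, 3, 4}: w = 11 > 8, infeasible
  {1, 2, 3, 4}: w = 13 > 8, infeasible
Best feasible subset: items [3, 4]
Total weight: 7 <= 8, total value: 27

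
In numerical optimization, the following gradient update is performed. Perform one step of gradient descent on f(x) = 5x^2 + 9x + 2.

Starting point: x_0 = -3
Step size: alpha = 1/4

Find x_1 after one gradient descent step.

f(x) = 5x^2 + 9x + 2
f'(x) = 10x + 9
f'(-3) = 10*-3 + (9) = -21
x_1 = x_0 - alpha * f'(x_0) = -3 - 1/4 * -21 = 9/4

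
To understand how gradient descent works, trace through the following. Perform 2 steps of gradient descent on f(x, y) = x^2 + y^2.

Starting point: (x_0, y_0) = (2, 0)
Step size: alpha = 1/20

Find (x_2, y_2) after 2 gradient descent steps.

f(x,y) = x^2 + y^2
grad_x = 2x + 0y, grad_y = 2y + 0x
Step 1: grad = (4, 0), (9/5, 0)
Step 2: grad = (18/5, 0), (81/50, 0)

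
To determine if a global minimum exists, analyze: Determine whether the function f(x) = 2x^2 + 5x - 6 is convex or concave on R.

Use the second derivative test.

f(x) = 2x^2 + 5x - 6
f'(x) = 4x + 5
f''(x) = 4
Since f''(x) = 4 > 0 for all x, f is convex on R.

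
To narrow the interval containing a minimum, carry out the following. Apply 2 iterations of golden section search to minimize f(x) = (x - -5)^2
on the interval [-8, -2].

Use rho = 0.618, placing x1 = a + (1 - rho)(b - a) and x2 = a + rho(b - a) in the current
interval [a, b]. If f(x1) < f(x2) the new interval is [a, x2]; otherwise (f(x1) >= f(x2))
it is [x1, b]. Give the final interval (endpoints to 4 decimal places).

Golden section search for min of f(x) = (x - -5)^2 on [-8, -2].
Each step: x1 = a + (1 - rho)(b - a), x2 = a + rho(b - a); if f(x1) < f(x2) keep [a, x2], otherwise keep [x1, b].
Step 1: [-8.0000, -2.0000], x1=-5.7080 (f=0.5013), x2=-4.2920 (f=0.5013); f(x1) = f(x2) (tie, not '<') => keep [-5.7080, -2.0000]
Step 2: [-5.7080, -2.0000], x1=-4.2915 (f=0.5019), x2=-3.4165 (f=2.5076); f(x1) < f(x2) => keep [-5.7080, -3.4165]
Final interval: [-5.7080, -3.4165]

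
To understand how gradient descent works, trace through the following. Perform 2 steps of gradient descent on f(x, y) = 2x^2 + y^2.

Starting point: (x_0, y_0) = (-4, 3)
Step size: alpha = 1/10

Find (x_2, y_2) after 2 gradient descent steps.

f(x,y) = 2x^2 + y^2
grad_x = 4x + 0y, grad_y = 2y + 0x
Step 1: grad = (-16, 6), (-12/5, 12/5)
Step 2: grad = (-48/5, 24/5), (-36/25, 48/25)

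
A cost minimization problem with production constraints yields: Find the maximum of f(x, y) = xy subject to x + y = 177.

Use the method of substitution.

Substitute y = 177 - x into f(x,y) = xy:
g(x) = x(177 - x) = 177x - x^2
g'(x) = 177 - 2x = 0  =>  x = 177/2
y = 177 - 177/2 = 177/2
Maximum value = (177/2) * (177/2) = 31329/4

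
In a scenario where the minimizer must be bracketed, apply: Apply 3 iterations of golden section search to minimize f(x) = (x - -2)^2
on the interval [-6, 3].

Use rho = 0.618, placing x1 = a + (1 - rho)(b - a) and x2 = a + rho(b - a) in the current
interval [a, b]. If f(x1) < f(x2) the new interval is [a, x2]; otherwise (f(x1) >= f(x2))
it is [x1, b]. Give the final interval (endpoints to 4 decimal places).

Golden section search for min of f(x) = (x - -2)^2 on [-6, 3].
Each step: x1 = a + (1 - rho)(b - a), x2 = a + rho(b - a); if f(x1) < f(x2) keep [a, x2], otherwise keep [x1, b].
Step 1: [-6.0000, 3.0000], x1=-2.5620 (f=0.3158), x2=-0.4380 (f=2.4398); f(x1) < f(x2) => keep [-6.0000, -0.4380]
Step 2: [-6.0000, -0.4380], x1=-3.8753 (f=3.5168), x2=-2.5627 (f=0.3166); f(x1) > f(x2) => keep [-3.8753, -0.4380]
Step 3: [-3.8753, -0.4380], x1=-2.5623 (f=0.3161), x2=-1.7511 (f=0.0620); f(x1) > f(x2) => keep [-2.5623, -0.4380]
Final interval: [-2.5623, -0.4380]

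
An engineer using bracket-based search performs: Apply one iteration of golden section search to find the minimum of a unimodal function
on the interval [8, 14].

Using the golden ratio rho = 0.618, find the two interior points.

Golden section search on [8, 14].
Golden ratio rho = 0.618 (approx).
Interior points:
  x_1 = 8 + (1-0.618)*6 = 10.2920
  x_2 = 8 + 0.618*6 = 11.7080
Compare f(x_1) and f(x_2) to determine which subinterval to keep.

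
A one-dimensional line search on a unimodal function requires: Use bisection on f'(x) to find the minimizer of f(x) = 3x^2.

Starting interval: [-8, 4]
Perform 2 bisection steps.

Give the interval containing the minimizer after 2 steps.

Finding critical point of f(x) = 3x^2 using bisection on f'(x) = 6x + 0.
f'(x) = 0 when x = 0.
Starting interval: [-8, 4]
Step 1: mid = -2, f'(mid) = -12, new interval = [-2, 4]
Step 2: mid = 1, f'(mid) = 6, new interval = [-2, 1]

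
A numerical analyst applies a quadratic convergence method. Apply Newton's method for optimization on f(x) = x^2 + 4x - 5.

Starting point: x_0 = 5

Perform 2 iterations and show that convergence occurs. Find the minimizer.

f(x) = x^2 + 4x - 5, f'(x) = 2x + (4), f''(x) = 2
Step 1: f'(5) = 14, x_1 = 5 - 14/2 = -2
Step 2: f'(-2) = 0, x_2 = -2 (converged)
Newton's method converges in 1 step for quadratics.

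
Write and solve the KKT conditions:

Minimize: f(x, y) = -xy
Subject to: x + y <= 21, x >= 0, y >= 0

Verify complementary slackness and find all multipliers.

Problem: min -xy s.t. x + y <= 21 (multiplier lambda), x >= 0 (mu_x), y >= 0 (mu_y)
KKT stationarity: -y + lambda - mu_x = 0, -x + lambda - mu_y = 0, with lambda, mu_x, mu_y >= 0
Complementary slackness: lambda*(x + y - 21) = 0, mu_x*x = 0, mu_y*y = 0
If lambda = 0: y = -mu_x <= 0 and x = -mu_y <= 0 force x = y = 0 with f = 0; but x = y = 21/2 is feasible with f = -441/4 < 0, so this is not the minimum. Hence lambda > 0 and x + y = 21.
Try x > 0, y > 0 (so mu_x = mu_y = 0): y = lambda, x = lambda => x = y = lambda
x + y = 21 => 2*lambda = 21 => lambda = 21/2
x* = y* = 21/2 > 0, consistent with mu_x = mu_y = 0.
(Any feasible point with x = 0 or y = 0 has f = 0 > -441/4, so the minimum is not on those boundaries.)
min(-xy) = -441/4 (i.e. max xy = 441/4)
Multipliers: lambda = 21/2, mu_x = 0, mu_y = 0
Complementary slackness: lambda*(x + y - 21) = 21/2*(21/2 + 21/2 - 21) = 0, mu_x*x = 0*21/2 = 0, mu_y*y = 0*21/2 = 0. Satisfied.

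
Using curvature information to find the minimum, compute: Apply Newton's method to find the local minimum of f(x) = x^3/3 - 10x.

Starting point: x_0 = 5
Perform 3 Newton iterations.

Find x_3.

f(x) = x^3/3 - 10x
f'(x) = x^2 - 10, f''(x) = 2x
Newton update: x_{n+1} = x_n - (x_n^2 - 10)/(2*x_n)
Step 1: x_0 = 5, f'=15, f''=10, x_1 = 7/2
Step 2: x_1 = 7/2, f'=9/4, f''=7, x_2 = 89/28
Step 3: x_2 = 89/28, f'=81/784, f''=89/14, x_3 = 15761/4984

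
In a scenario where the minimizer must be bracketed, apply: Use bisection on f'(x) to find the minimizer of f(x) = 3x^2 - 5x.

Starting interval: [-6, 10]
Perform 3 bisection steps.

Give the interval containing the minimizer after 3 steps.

Finding critical point of f(x) = 3x^2 - 5x using bisection on f'(x) = 6x + -5.
f'(x) = 0 when x = 5/6.
Starting interval: [-6, 10]
Step 1: mid = 2, f'(mid) = 7, new interval = [-6, 2]
Step 2: mid = -2, f'(mid) = -17, new interval = [-2, 2]
Step 3: mid = 0, f'(mid) = -5, new interval = [0, 2]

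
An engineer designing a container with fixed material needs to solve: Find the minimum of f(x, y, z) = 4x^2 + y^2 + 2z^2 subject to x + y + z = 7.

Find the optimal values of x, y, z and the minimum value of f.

Using Lagrange multipliers on f = 4x^2 + y^2 + 2z^2 with constraint x + y + z = 7:
Conditions: 2*4*x = lambda, 2*1*y = lambda, 2*2*z = lambda
So x = lambda/8, y = lambda/2, z = lambda/4
Substituting into constraint: lambda * (7/8) = 7
lambda = 8
x = 1, y = 4, z = 2
Minimum value = 28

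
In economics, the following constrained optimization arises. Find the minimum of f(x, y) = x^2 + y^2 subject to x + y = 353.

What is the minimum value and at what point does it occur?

Substitute y = 353 - x into f(x,y) = x^2 + y^2:
g(x) = x^2 + (353 - x)^2 = 2x^2 - 706x + 124609
g'(x) = 4x - 706 = 0  =>  x = 353/2
y = 353 - 353/2 = 353/2
Minimum value = (353/2)^2 + (353/2)^2 = 124609/2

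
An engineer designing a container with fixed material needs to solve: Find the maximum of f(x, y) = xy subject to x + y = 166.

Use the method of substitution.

Substitute y = 166 - x into f(x,y) = xy:
g(x) = x(166 - x) = 166x - x^2
g'(x) = 166 - 2x = 0  =>  x = 83
y = 166 - 83 = 83
Maximum value = 83 * 83 = 6889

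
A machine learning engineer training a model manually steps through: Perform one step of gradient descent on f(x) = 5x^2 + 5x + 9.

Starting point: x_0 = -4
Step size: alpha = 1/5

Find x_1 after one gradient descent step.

f(x) = 5x^2 + 5x + 9
f'(x) = 10x + 5
f'(-4) = 10*-4 + (5) = -35
x_1 = x_0 - alpha * f'(x_0) = -4 - 1/5 * -35 = 3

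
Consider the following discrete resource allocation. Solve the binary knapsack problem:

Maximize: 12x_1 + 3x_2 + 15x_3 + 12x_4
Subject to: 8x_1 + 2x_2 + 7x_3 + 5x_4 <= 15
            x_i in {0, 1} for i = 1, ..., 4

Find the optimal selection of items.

Items: item 1 (v=12, w=8), item 2 (v=3, w=2), item 3 (v=15, w=7), item 4 (v=12, w=5)
Capacity: 15
Checking all 16 subsets (w = total weight, v = total value):
  {}: w = 0, v = 0
  {1}: w = 8, v = 12
  {2}: w = 2, v = 3
  {3}: w = 7, v = 15
  {4}: w = 5, v = 12
  {1, 2}: w = 10, v = 15
  {1, 3}: w = 15, v = 27
  {1, 4}: w = 13, v = 24
  {2, 3}: w = 9, v = 18
  {2, 4}: w = 7, v = 15
  {3, 4}: w = 12, v = 27
  {1, 2, 3}: w = 17 > 15, infeasible
  {1, 2, 4}: w = 15, v = 27
  {1, 3, 4}: w = 20 > 15, infeasible
  {2, 3, 4}: w = 14, v = 30
  {1, 2, 3, 4}: w = 22 > 15, infeasible
Best feasible subset: items [2, 3, 4]
Total weight: 14 <= 15, total value: 30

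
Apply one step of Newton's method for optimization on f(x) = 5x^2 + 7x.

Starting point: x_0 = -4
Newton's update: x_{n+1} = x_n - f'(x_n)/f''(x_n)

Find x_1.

f(x) = 5x^2 + 7x
f'(x) = 10x + (7), f''(x) = 10
Newton step: x_1 = x_0 - f'(x_0)/f''(x_0)
f'(-4) = -33
x_1 = -4 - -33/10 = -7/10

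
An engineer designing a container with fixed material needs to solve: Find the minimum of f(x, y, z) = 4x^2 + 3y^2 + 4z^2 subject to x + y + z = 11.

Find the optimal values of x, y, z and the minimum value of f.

Using Lagrange multipliers on f = 4x^2 + 3y^2 + 4z^2 with constraint x + y + z = 11:
Conditions: 2*4*x = lambda, 2*3*y = lambda, 2*4*z = lambda
So x = lambda/8, y = lambda/6, z = lambda/8
Substituting into constraint: lambda * (5/12) = 11
lambda = 132/5
x = 33/10, y = 22/5, z = 33/10
Minimum value = 726/5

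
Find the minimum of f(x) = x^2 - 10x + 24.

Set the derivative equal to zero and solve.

f(x) = x^2 - 10x + 24
f'(x) = 2x + (-10) = 0
x = 10/2 = 5
f(5) = -1
Since f''(x) = 2 > 0, this is a minimum.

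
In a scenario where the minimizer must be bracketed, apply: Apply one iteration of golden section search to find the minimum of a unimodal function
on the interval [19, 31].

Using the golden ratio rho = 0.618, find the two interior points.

Golden section search on [19, 31].
Golden ratio rho = 0.618 (approx).
Interior points:
  x_1 = 19 + (1-0.618)*12 = 23.5840
  x_2 = 19 + 0.618*12 = 26.4160
Compare f(x_1) and f(x_2) to determine which subinterval to keep.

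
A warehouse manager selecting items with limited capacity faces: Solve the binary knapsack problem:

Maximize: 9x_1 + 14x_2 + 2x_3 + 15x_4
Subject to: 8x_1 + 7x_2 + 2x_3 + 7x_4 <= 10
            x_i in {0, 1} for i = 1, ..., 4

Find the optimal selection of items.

Items: item 1 (v=9, w=8), item 2 (v=14, w=7), item 3 (v=2, w=2), item 4 (v=15, w=7)
Capacity: 10
Checking all 16 subsets (w = total weight, v = total value):
  {}: w = 0, v = 0
  {1}: w = 8, v = 9
  {2}: w = 7, v = 14
  {3}: w = 2, v = 2
  {4}: w = 7, v = 15
  {1, 2}: w = 15 > 10, infeasible
  {1, 3}: w = 10, v = 11
  {1, 4}: w = 15 > 10, infeasible
  {2, 3}: w = 9, v = 16
  {2, 4}: w = 14 > 10, infeasible
  {3, 4}: w = 9, v = 17
  {1, 2, 3}: w = 17 > 10, infeasible
  {1, 2, 4}: w = 22 > 10, infeasible
  {1, 3, 4}: w = 17 > 10, infeasible
  {2, 3, 4}: w = 16 > 10, infeasible
  {1, 2, 3, 4}: w = 24 > 10, infeasible
Best feasible subset: items [3, 4]
Total weight: 9 <= 10, total value: 17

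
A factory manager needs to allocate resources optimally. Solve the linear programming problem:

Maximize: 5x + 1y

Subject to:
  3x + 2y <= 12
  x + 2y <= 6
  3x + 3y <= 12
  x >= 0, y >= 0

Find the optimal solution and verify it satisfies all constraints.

Feasible vertices: (0, 0), (0, 3), (2, 2), (4, 0)
Objective 5x + 1y at each vertex:
  (0, 0): 0
  (0, 3): 3
  (2, 2): 12
  (4, 0): 20
Maximum is 20 at (4, 0).
Verify constraints at (x, y) = (4, 0):
  3*4 + 2*0 = 12 <= 12 (active)
  1*4 + 2*0 = 4 <= 6
  3*4 + 3*0 = 12 <= 12 (active)
  x = 4 >= 0, y = 0 >= 0. All constraints satisfied.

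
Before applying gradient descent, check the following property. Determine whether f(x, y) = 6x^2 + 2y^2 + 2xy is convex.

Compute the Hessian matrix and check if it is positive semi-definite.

f(x,y) = 6x^2 + 2y^2 + 2xy
Hessian H = [[12, 2], [2, 4]]
trace(H) = 16, det(H) = 44
Eigenvalues: (16 +/- sqrt(80)) / 2 = 12.47, 3.528
Since both eigenvalues > 0, f is convex.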